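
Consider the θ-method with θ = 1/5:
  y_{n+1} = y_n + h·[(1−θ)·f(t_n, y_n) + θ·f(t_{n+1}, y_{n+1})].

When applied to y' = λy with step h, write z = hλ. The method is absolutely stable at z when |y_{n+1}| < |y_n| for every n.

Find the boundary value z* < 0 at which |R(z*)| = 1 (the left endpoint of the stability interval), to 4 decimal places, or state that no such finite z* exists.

z* = -3.3333.

Set f=λy, z=hλ:
  y_{n+1} = y_n + z·[4/5·y_n + 1/5·y_{n+1}] ⇒ (1 − 1/5z)y_{n+1} = (1 + 4/5z)y_n
  so R(z) = (1 + 4/5z)/(1 − 1/5z).

Solve |R(x)|<1 on ℝ⁻.
x=-0.93: |R|=0.2159
R=−1: 1+4/5x = −1+1/5x ⇒ -3/5x=2 ⇒ x=2/(-3/5)=-3.3333
Confirm numerically:
  x=-3.299: |R|=0.98759 <1
  x=-1.980: |R|=0.41834 <1
  x=-1.976: |R|=0.41628 <1
  x=-1.928: |R|=0.39145 <1
  x=-3.819: |R|=1.16521 >1
  x=-3.488: |R|=1.05467 >1
  x=-3.487: |R|=1.05432 >1
Interval (-3.3333, 0).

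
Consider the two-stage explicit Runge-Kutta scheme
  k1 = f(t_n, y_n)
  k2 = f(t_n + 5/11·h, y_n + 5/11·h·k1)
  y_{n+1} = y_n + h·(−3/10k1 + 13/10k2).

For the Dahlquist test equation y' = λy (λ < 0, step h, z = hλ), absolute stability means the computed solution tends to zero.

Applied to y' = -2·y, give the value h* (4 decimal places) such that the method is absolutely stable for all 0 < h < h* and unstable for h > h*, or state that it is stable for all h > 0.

(-1.6923,0); λ=-2 ⇒ h* = (22/13)/2 = 0.8462.

On y'=λy, z=hλ:
  k1=λy_n ⇒ h·k1=z·y_n;  k2=λ(1+5/11z)y_n ⇒ h·k2=z(1+5/11z)y_n
  y_{n+1}/y_n = 1 − 3/10z + 13/10z(1+5/11z) = 1 + z + 13/22z²
  ⇒ R(z) = 1 + z + 13/22z².

Solve |R(x)|<1 on ℝ⁻.
x=-1.36: |R|=0.7329
R=1: x+13/22x²=0 ⇒ x=−22/13=-1.6923; min R=1−1/(4·13/22)=0.5769>−1
Confirm numerically:
  x=-1.533: |R|=0.85569 <1
  x=-1.364: |R|=0.73538 <1
  x=-1.065: |R|=0.60522 <1
  x=-0.730: |R|=0.58490 <1
  x=-2.145: |R|=1.57379 >1
  x=-2.059: |R|=1.44615 >1
Stable set (-1.6923, 0).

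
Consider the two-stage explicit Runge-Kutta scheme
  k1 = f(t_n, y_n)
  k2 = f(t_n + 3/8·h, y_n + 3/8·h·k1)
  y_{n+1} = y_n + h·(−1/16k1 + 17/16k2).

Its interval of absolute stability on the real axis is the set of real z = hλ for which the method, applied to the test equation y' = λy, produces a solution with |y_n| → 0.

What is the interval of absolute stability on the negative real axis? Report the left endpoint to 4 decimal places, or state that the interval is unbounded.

(-2.5098, 0).

Test eqn y'=λy, z=hλ:
  k1=λy_n ⇒ h·k1=z·y_n;  k2=λ(1+3/8z)y_n ⇒ h·k2=z(1+3/8z)y_n
  y_{n+1}/y_n = 1 − 1/16z + 17/16z(1+3/8z) = 1 + z + 51/128z²
  Hence R(z) = 1 + z + 51/128z².

Solve |R(x)|<1 on ℝ⁻.
x=-1.54: |R|=0.4049
R=1: x+51/128x²=0 ⇒ x=−128/51=-2.5098; min R=1−1/(4·51/128)=0.3725>−1
Confirm numerically:
  x=-2.078: |R|=0.64249 <1
  x=-1.251: |R|=0.37256 <1
  x=-1.242: |R|=0.37262 <1
  x=-3.094: |R|=1.72018 >1
  x=-2.605: |R|=1.09881 >1
  x=-2.533: |R|=1.02341 >1
Stable set (-2.5098, 0).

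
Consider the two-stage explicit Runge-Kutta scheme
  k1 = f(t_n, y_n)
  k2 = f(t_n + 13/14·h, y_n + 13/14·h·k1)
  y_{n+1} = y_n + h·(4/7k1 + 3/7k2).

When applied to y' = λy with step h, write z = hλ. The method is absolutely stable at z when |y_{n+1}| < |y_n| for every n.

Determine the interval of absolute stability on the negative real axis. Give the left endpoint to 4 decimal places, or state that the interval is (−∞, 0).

z∈(-2.5128,0).

Test eqn y'=λy, z=hλ:
  k1=λy_n ⇒ h·k1=z·y_n;  k2=λ(1+13/14z)y_n ⇒ h·k2=z(1+13/14z)y_n
  y_{n+1}/y_n = 1 + 4/7z + 3/7z(1+13/14z) = 1 + z + 39/98z²
  R(z) = 1 + z + 39/98z².

Solve |R(x)|<1 on ℝ⁻.
x=-0.82: |R|=0.4476
R=1: x+39/98x²=0 ⇒ x=−98/39=-2.5128; min R=1−1/(4·39/98)=0.3718>−1
Confirm numerically:
  x=-1.946: |R|=0.56104 <1
  x=-1.753: |R|=0.46993 <1
  x=-1.465: |R|=0.38911 <1
  x=-1.362: |R|=0.37623 <1
  x=-2.870: |R|=1.40795 >1
  x=-2.577: |R|=1.06582 >1
  x=-2.547: |R|=1.03464 >1
So |R|<1 on (-2.5128, 0).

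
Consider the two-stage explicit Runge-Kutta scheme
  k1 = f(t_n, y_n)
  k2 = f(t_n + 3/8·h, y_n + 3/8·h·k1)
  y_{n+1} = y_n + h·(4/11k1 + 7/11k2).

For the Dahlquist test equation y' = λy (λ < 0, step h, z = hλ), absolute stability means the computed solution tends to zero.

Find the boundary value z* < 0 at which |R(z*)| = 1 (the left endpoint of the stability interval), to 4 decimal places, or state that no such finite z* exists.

With y'=λy (z=hλ):
  k1=λy_n ⇒ h·k1=z·y_n;  k2=λ(1+3/8z)y_n ⇒ h·k2=z(1+3/8z)y_n
  y_{n+1}/y_n = 1 + 4/11z + 7/11z(1+3/8z) = 1 + z + 21/88z²
  R(z) = 1 + z + 21/88z².

Solve |R(x)|<1 on ℝ⁻.
x=-1.6: |R|=0.0109
R=1: x+21/88x²=0 ⇒ x=−88/21=-4.1905; min R=1−1/(4·21/88)=-0.0476>−1
Confirm numerically:
  x=-3.292: |R|=0.29417 <1
  x=-2.576: |R|=0.00754 <1
  x=-2.351: |R|=0.03201 <1
  x=-2.007: |R|=0.04576 <1
  x=-4.580: |R|=1.42573 >1
  x=-4.453: |R|=1.27897 >1
  x=-4.251: |R|=1.06140 >1
Stable set (-4.1905, 0).

left endpoint -4.1905.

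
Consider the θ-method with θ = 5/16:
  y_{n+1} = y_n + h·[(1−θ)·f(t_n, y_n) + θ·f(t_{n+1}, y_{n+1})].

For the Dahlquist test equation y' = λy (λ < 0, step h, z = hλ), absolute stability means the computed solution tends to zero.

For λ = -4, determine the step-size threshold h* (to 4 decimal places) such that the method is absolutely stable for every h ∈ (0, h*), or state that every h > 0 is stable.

(-5.3333,0); λ=-4 ⇒ h* = (16/3)/4 = 1.3333.

Set f=λy, z=hλ:
  y_{n+1} = y_n + z·[11/16·y_n + 5/16·y_{n+1}] ⇒ (1 − 5/16z)y_{n+1} = (1 + 11/16z)y_n
  R(z) = (1 + 11/16z)/(1 − 5/16z).

Need |R(x)|<1, x<0.
x=-0.81: |R|=0.3536
R=−1: 1+11/16x = −1+5/16x ⇒ -3/8x=2 ⇒ x=2/(-3/8)=-5.3333
Confirm numerically:
  x=-5.022: |R|=0.95456 <1
  x=-4.684: |R|=0.90117 <1
  x=-2.322: |R|=0.34560 <1
  x=-5.820: |R|=1.06475 >1
  x=-5.589: |R|=1.03491 >1
So |R|<1 on (-5.3333, 0).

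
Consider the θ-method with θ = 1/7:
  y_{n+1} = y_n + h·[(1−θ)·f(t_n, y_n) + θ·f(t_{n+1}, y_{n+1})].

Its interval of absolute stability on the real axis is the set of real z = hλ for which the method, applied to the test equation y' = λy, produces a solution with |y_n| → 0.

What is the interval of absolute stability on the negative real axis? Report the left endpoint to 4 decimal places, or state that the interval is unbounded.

Set f=λy, z=hλ:
  y_{n+1} = y_n + z·[6/7·y_n + 1/7·y_{n+1}] ⇒ (1 − 1/7z)y_{n+1} = (1 + 6/7z)y_n
  Hence R(z) = (1 + 6/7z)/(1 − 1/7z).

Solve |R(x)|<1 on ℝ⁻.
x=-1.32: |R|=0.1106
R=−1: 1+6/7x = −1+1/7x ⇒ -5/7x=2 ⇒ x=2/(-5/7)=-2.8000
Confirm numerically:
  x=-2.179: |R|=0.66173 <1
  x=-1.906: |R|=0.49809 <1
  x=-1.247: |R|=0.05845 <1
  x=-3.287: |R|=1.23671 >1
  x=-2.978: |R|=1.08920 >1
  x=-2.839: |R|=1.01982 >1
So |R|<1 on (-2.8000, 0).

z∈(-2.8000,0).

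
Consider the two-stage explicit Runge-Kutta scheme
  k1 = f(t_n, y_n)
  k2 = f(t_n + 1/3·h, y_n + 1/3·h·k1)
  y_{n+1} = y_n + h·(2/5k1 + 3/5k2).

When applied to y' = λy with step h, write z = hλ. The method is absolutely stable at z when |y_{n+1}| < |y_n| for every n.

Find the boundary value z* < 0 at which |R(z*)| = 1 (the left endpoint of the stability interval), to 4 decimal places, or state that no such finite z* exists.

On y'=λy, z=hλ:
  k1=λy_n ⇒ h·k1=z·y_n;  k2=λ(1+1/3z)y_n ⇒ h·k2=z(1+1/3z)y_n
  y_{n+1}/y_n = 1 + 2/5z + 3/5z(1+1/3z) = 1 + z + 1/5z²
  Hence R(z) = 1 + z + 1/5z².

Need |R(x)|<1, x<0.
x=-1.37: |R|=0.0054
R=1: x+1/5x²=0 ⇒ x=−5=-5.0000; min R=1−1/(4·1/5)=-0.2500>−1
Confirm numerically:
  x=-3.416: |R|=0.08219 <1
  x=-2.222: |R|=0.23454 <1
  x=-2.132: |R|=0.22292 <1
  x=-5.210: |R|=1.21882 >1
  x=-5.101: |R|=1.10304 >1
So |R|<1 on (-5.0000, 0).

z* = -5.0000.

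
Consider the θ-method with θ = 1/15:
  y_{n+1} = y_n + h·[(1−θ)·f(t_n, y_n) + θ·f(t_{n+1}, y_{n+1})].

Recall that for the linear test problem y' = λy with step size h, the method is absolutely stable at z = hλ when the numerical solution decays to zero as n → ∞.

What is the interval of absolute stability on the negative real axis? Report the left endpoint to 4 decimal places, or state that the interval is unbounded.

z∈(-2.3077,0).

On y'=λy, z=hλ:
  y_{n+1} = y_n + z·[14/15·y_n + 1/15·y_{n+1}] ⇒ (1 − 1/15z)y_{n+1} = (1 + 14/15z)y_n
  Hence R(z) = (1 + 14/15z)/(1 − 1/15z).

Find x<0 with |R(x)|<1.
x=-1.36: |R|=0.2469
R=−1: 1+14/15x = −1+1/15x ⇒ -13/15x=2 ⇒ x=2/(-13/15)=-2.3077
Confirm numerically:
  x=-2.235: |R|=0.94517 <1
  x=-2.004: |R|=0.76782 <1
  x=-1.694: |R|=0.52210 <1
  x=-1.042: |R|=0.02568 <1
  x=-2.513: |R|=1.15240 >1
  x=-2.432: |R|=1.09270 >1
Interval (-2.3077, 0).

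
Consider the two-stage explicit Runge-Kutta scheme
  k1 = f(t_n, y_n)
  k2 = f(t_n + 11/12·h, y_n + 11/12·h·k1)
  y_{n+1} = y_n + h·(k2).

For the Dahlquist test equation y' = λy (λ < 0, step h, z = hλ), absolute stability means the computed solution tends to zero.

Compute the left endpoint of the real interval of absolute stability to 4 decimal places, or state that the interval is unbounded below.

z* = -1.0909.

Test eqn y'=λy, z=hλ:
  k1=λy_n ⇒ h·k1=z·y_n;  k2=λ(1+11/12z)y_n ⇒ h·k2=z(1+11/12z)y_n
  y_{n+1}/y_n = 1 + z(1+11/12z) = 1 + z + 11/12z²
  R(z) = 1 + z + 11/12z².

Need |R(x)|<1, x<0.
x=-1.54: |R|=1.6340
R=1: x+11/12x²=0 ⇒ x=−12/11=-1.0909; min R=1−1/(4·11/12)=0.7273>−1
Confirm numerically:
  x=-1.060: |R|=0.96997 <1
  x=-1.046: |R|=0.95694 <1
  x=-0.957: |R|=0.88253 <1
  x=-1.659: |R|=1.86392 >1
  x=-1.159: |R|=1.07234 >1
Interval (-1.0909, 0).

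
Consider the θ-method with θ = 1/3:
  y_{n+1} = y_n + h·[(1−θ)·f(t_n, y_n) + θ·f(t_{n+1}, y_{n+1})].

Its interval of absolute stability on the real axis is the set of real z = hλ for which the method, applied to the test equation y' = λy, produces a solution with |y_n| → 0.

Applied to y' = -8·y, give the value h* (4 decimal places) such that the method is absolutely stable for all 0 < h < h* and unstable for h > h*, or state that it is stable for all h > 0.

(-6.0000,0); λ=-8 ⇒ h* = (6)/8 = 0.7500.

With y'=λy (z=hλ):
  y_{n+1} = y_n + z·[2/3·y_n + 1/3·y_{n+1}] ⇒ (1 − 1/3z)y_{n+1} = (1 + 2/3z)y_n
  ⇒ R(z) = (1 + 2/3z)/(1 − 1/3z).

Need |R(x)|<1, x<0.
x=-1.13: |R|=0.1792
R=−1: 1+2/3x = −1+1/3x ⇒ -1/3x=2 ⇒ x=2/(-1/3)=-6.0000
Confirm numerically:
  x=-4.876: |R|=0.85729 <1
  x=-4.786: |R|=0.84408 <1
  x=-4.609: |R|=0.81719 <1
  x=-3.388: |R|=0.59111 <1
  x=-6.567: |R|=1.05927 >1
  x=-6.340: |R|=1.03640 >1
So |R|<1 on (-6.0000, 0).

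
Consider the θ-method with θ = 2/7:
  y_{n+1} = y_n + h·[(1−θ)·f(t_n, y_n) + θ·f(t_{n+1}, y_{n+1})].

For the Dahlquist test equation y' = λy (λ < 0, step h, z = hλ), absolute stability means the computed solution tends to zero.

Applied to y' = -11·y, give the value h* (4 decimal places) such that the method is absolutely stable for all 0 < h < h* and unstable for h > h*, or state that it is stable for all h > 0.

With y'=λy (z=hλ):
  y_{n+1} = y_n + z·[5/7·y_n + 2/7·y_{n+1}] ⇒ (1 − 2/7z)y_{n+1} = (1 + 5/7z)y_n
  so R(z) = (1 + 5/7z)/(1 − 2/7z).

Find x<0 with |R(x)|<1.
x=-0.62: |R|=0.4733
R=−1: 1+5/7x = −1+2/7x ⇒ -3/7x=2 ⇒ x=2/(-3/7)=-4.6667
Confirm numerically:
  x=-4.093: |R|=0.88667 <1
  x=-3.310: |R|=0.70117 <1
  x=-2.809: |R|=0.55833 <1
  x=-1.901: |R|=0.23190 <1
  x=-5.218: |R|=1.09486 >1
  x=-5.107: |R|=1.07674 >1
  x=-5.036: |R|=1.06490 >1
Stable set (-4.6667, 0).

(-4.6667,0); λ=-11 ⇒ h* = (14/3)/11 = 0.4242.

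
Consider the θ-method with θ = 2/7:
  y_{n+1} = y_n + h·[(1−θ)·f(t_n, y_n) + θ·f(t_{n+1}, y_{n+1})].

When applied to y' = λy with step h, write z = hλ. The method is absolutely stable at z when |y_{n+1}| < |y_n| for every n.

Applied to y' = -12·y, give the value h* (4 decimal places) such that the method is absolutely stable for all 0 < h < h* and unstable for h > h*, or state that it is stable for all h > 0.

(-4.6667,0); λ=-12 ⇒ h* = (14/3)/12 = 0.3889.

On y'=λy, z=hλ:
  y_{n+1} = y_n + z·[5/7·y_n + 2/7·y_{n+1}] ⇒ (1 − 2/7z)y_{n+1} = (1 + 5/7z)y_n
  ⇒ R(z) = (1 + 5/7z)/(1 − 2/7z).

Solve |R(x)|<1 on ℝ⁻.
x=-0.36: |R|=0.6736
R=−1: 1+5/7x = −1+2/7x ⇒ -3/7x=2 ⇒ x=2/(-3/7)=-4.6667
Confirm numerically:
  x=-3.254: |R|=0.68626 <1
  x=-2.435: |R|=0.43597 <1
  x=-2.130: |R|=0.32416 <1
  x=-5.142: |R|=1.08250 >1
  x=-5.042: |R|=1.06591 >1
  x=-5.016: |R|=1.06153 >1
Interval (-4.6667, 0).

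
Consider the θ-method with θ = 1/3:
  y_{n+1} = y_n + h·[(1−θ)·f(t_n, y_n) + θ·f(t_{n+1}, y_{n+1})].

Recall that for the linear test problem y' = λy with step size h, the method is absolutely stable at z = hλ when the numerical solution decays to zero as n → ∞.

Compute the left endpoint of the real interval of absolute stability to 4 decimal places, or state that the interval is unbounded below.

Test eqn y'=λy, z=hλ:
  y_{n+1} = y_n + z·[2/3·y_n + 1/3·y_{n+1}] ⇒ (1 − 1/3z)y_{n+1} = (1 + 2/3z)y_n
  R(z) = (1 + 2/3z)/(1 − 1/3z).

Solve |R(x)|<1 on ℝ⁻.
x=-1.22: |R|=0.1327
R=−1: 1+2/3x = −1+1/3x ⇒ -1/3x=2 ⇒ x=2/(-1/3)=-6.0000
Confirm numerically:
  x=-5.658: |R|=0.96050 <1
  x=-3.827: |R|=0.68170 <1
  x=-2.610: |R|=0.39572 <1
  x=-6.388: |R|=1.04133 >1
  x=-6.183: |R|=1.01993 >1
Stable set (-6.0000, 0).

z* = -6.0000.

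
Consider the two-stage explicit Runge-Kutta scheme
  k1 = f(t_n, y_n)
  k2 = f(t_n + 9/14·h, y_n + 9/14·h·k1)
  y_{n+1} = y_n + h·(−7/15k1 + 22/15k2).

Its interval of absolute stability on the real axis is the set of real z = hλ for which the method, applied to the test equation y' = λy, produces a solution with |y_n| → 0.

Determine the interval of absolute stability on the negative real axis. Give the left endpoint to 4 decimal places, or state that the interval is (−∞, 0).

z∈(-1.0606,0).

Test eqn y'=λy, z=hλ:
  k1=λy_n ⇒ h·k1=z·y_n;  k2=λ(1+9/14z)y_n ⇒ h·k2=z(1+9/14z)y_n
  y_{n+1}/y_n = 1 − 7/15z + 22/15z(1+9/14z) = 1 + z + 33/35z²
  Hence R(z) = 1 + z + 33/35z².

Boundary: |R(x)|=1, x<0.
x=-0.34: |R|=0.7690
R=1: x+33/35x²=0 ⇒ x=−35/33=-1.0606; min R=1−1/(4·33/35)=0.7348>−1
Confirm numerically:
  x=-0.878: |R|=0.84883 <1
  x=-0.841: |R|=0.82586 <1
  x=-0.620: |R|=0.74243 <1
  x=-1.544: |R|=1.70371 >1
  x=-1.525: |R|=1.66773 >1
So |R|<1 on (-1.0606, 0).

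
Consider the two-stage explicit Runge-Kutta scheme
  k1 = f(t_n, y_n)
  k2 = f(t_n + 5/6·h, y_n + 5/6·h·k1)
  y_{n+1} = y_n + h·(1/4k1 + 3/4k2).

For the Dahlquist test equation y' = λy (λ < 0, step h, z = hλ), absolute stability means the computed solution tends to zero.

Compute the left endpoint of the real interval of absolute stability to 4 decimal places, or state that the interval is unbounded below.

Set f=λy, z=hλ:
  k1=λy_n ⇒ h·k1=z·y_n;  k2=λ(1+5/6z)y_n ⇒ h·k2=z(1+5/6z)y_n
  y_{n+1}/y_n = 1 + 1/4z + 3/4z(1+5/6z) = 1 + z + 5/8z²
  ⇒ R(z) = 1 + z + 5/8z².

Solve |R(x)|<1 on ℝ⁻.
x=-1.31: |R|=0.7626
R=1: x+5/8x²=0 ⇒ x=−8/5=-1.6000; min R=1−1/(4·5/8)=0.6000>−1
Confirm numerically:
  x=-1.488: |R|=0.89584 <1
  x=-0.840: |R|=0.60100 <1
  x=-0.723: |R|=0.60371 <1
  x=-2.200: |R|=1.82500 >1
  x=-1.663: |R|=1.06548 >1
  x=-1.635: |R|=1.03577 >1
Interval (-1.6000, 0).

z* = -1.6000.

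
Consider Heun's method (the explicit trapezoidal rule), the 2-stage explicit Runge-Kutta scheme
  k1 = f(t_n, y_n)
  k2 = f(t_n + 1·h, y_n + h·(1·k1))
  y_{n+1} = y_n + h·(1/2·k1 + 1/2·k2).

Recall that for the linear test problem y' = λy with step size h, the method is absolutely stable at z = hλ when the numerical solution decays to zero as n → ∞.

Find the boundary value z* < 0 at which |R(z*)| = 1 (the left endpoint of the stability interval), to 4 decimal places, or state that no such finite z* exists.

Test eqn y'=λy, z=hλ:
  order 2, 2-stage ⇒ R(z)=1+z+z^2/2
  (e.g. R(-1.32)=0.55120, |R|=0.55120)

Boundary: |R(x)|=1, x<0.
x=-1.32: |R|=0.5512
|R(-2.25)|=1.2812 |R(-2.13)|=1.1384 |R(-1.37)|=0.5685
Bisect:
  x_lo=-2.7693 |R|=2.0652  x_hi=-0.2527 |R|=0.7793
  mid=-1.51099 |R|=0.63056 →hi
  mid=-2.14015 |R|=1.14997 →lo
  mid=-1.82557 |R|=0.84078 →hi
  mid=-1.98286 |R|=0.98301 →hi
  mid=-2.06151 |R|=1.06340 →lo
  mid=-2.02218 |R|=1.02243 →lo
  mid=-2.00252 |R|=1.00253 →lo
  mid=-1.99269 |R|=0.99272 →hi
  mid=-1.99761 |R|=0.99761 →hi
  mid=-2.00006 |R|=1.00006 →lo
  ...
  [-2.00006,-1.99991] ⇒ x*=-2.0000
Interval (-2.0000, 0).

left endpoint -2.0000.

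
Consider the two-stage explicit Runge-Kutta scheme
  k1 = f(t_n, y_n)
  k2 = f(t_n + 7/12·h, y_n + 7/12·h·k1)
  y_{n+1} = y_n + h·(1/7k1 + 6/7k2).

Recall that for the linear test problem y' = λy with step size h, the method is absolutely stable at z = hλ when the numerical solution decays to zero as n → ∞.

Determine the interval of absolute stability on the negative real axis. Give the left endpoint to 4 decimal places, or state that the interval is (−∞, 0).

With y'=λy (z=hλ):
  k1=λy_n ⇒ h·k1=z·y_n;  k2=λ(1+7/12z)y_n ⇒ h·k2=z(1+7/12z)y_n
  y_{n+1}/y_n = 1 + 1/7z + 6/7z(1+7/12z) = 1 + z + 1/2z²
  R(z) = 1 + z + 1/2z².

Need |R(x)|<1, x<0.
x=-0.57: |R|=0.5924
R=1: x+1/2x²=0 ⇒ x=−2=-2.0000; min R=1−1/(4·1/2)=0.5000>−1
Confirm numerically:
  x=-1.933: |R|=0.93524 <1
  x=-1.501: |R|=0.62550 <1
  x=-1.193: |R|=0.51862 <1
  x=-2.498: |R|=1.62200 >1
  x=-2.292: |R|=1.33463 >1
  x=-2.103: |R|=1.10830 >1
So |R|<1 on (-2.0000, 0).

(-2.0000, 0).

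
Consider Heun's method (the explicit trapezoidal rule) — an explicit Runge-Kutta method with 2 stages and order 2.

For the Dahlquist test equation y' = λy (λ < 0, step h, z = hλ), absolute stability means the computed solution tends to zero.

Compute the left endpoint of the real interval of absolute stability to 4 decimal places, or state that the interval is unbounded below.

z* = -2.0000.

On y'=λy, z=hλ:
  order 2, 2-stage ⇒ R(z)=1+z+z^2/2
  (e.g. R(-1.56)=0.65680, |R|=0.65680)

Need |R(x)|<1, x<0.
x=-1.56: |R|=0.6568
|R(-1.76)|=0.7888 |R(-1.13)|=0.5085 |R(-0.72)|=0.5392
Bisect:
  x_lo=-2.8058 |R|=2.1305  x_hi=-0.3237 |R|=0.7287
  mid=-1.56477 |R|=0.65948 →hi
  mid=-2.18528 |R|=1.20245 →lo
  mid=-1.87503 |R|=0.88284 →hi
  mid=-2.03016 |R|=1.03061 →lo
  mid=-1.95259 |R|=0.95372 →hi
  mid=-1.99137 |R|=0.99141 →hi
  mid=-2.01076 |R|=1.01082 →lo
  mid=-2.00107 |R|=1.00107 →lo
  mid=-1.99622 |R|=0.99623 →hi
  ...
  [-2.00001,-1.99986] ⇒ x*=-2.0000
Interval (-2.0000, 0).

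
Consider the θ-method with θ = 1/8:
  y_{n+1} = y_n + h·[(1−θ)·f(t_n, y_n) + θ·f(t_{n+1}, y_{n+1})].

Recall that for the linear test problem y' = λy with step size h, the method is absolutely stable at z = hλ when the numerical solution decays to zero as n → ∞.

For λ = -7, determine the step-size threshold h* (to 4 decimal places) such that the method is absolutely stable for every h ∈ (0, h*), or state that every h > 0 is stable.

(-2.6667,0); λ=-7 ⇒ h* = (8/3)/7 = 0.3810.

Test eqn y'=λy, z=hλ:
  y_{n+1} = y_n + z·[7/8·y_n + 1/8·y_{n+1}] ⇒ (1 − 1/8z)y_{n+1} = (1 + 7/8z)y_n
  R(z) = (1 + 7/8z)/(1 − 1/8z).

Need |R(x)|<1, x<0.
x=-0.53: |R|=0.5029
R=−1: 1+7/8x = −1+1/8x ⇒ -3/4x=2 ⇒ x=2/(-3/4)=-2.6667
Confirm numerically:
  x=-2.615: |R|=0.97080 <1
  x=-2.074: |R|=0.64701 <1
  x=-1.599: |R|=0.33264 <1
  x=-3.103: |R|=1.23579 >1
  x=-2.914: |R|=1.13597 >1
So |R|<1 on (-2.6667, 0).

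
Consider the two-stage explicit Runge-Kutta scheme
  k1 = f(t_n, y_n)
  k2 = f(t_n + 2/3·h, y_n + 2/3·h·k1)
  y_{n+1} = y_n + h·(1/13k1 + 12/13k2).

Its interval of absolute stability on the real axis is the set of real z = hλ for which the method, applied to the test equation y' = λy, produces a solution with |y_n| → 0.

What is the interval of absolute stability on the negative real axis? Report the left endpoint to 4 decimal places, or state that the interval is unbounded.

With y'=λy (z=hλ):
  k1=λy_n ⇒ h·k1=z·y_n;  k2=λ(1+2/3z)y_n ⇒ h·k2=z(1+2/3z)y_n
  y_{n+1}/y_n = 1 + 1/13z + 12/13z(1+2/3z) = 1 + z + 8/13z²
  so R(z) = 1 + z + 8/13z².

Boundary: |R(x)|=1, x<0.
x=-1.74: |R|=1.1231
R=1: x+8/13x²=0 ⇒ x=−13/8=-1.6250; min R=1−1/(4·8/13)=0.5938>−1
Confirm numerically:
  x=-1.363: |R|=0.78024 <1
  x=-1.023: |R|=0.62102 <1
  x=-0.817: |R|=0.59376 <1
  x=-0.720: |R|=0.59902 <1
  x=-2.221: |R|=1.81459 >1
  x=-1.816: |R|=1.21345 >1
  x=-1.656: |R|=1.03159 >1
So |R|<1 on (-1.6250, 0).

(-1.6250, 0).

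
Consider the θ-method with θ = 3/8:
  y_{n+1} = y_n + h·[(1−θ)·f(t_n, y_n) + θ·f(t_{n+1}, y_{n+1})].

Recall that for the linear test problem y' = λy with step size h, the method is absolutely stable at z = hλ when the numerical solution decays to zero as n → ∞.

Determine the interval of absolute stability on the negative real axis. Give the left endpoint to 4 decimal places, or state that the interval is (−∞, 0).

z∈(-8.0000,0).

With y'=λy (z=hλ):
  y_{n+1} = y_n + z·[5/8·y_n + 3/8·y_{n+1}] ⇒ (1 − 3/8z)y_{n+1} = (1 + 5/8z)y_n
  R(z) = (1 + 5/8z)/(1 − 3/8z).

Find x<0 with |R(x)|<1.
x=-0.6: |R|=0.5102
R=−1: 1+5/8x = −1+3/8x ⇒ -1/4x=2 ⇒ x=2/(-1/4)=-8.0000
Confirm numerically:
  x=-7.379: |R|=0.95879 <1
  x=-3.964: |R|=0.59421 <1
  x=-3.359: |R|=0.48653 <1
  x=-3.228: |R|=0.46030 <1
  x=-8.578: |R|=1.03427 >1
  x=-8.464: |R|=1.02779 >1
  x=-8.325: |R|=1.01971 >1
Stable set (-8.0000, 0).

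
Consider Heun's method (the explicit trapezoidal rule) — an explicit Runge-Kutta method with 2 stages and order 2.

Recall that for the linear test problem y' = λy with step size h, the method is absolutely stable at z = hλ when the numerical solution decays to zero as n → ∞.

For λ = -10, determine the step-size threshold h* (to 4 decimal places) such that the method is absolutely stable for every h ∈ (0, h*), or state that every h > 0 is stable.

With y'=λy (z=hλ):
  order 2, 2-stage ⇒ R(z)=1+z+z^2/2
  (e.g. R(-0.95)=0.50125, |R|=0.50125)

Boundary: |R(x)|=1, x<0.
x=-0.95: |R|=0.5012
|R(-1.07)|=0.5025 |R(-0.97)|=0.5005 |R(-0.8)|=0.5200
Bisect:
  x_lo=-2.5796 |R|=1.7476  x_hi=-0.1862 |R|=0.8311
  mid=-1.38292 |R|=0.57331 →hi
  mid=-1.98128 |R|=0.98145 →hi
  mid=-2.28046 |R|=1.31979 →lo
  mid=-2.13087 |R|=1.13943 →lo
  mid=-2.05607 |R|=1.05764 →lo
  mid=-2.01867 |R|=1.01885 →lo
  mid=-1.99998 |R|=0.99998 →hi
  mid=-2.00933 |R|=1.00937 →lo
  mid=-2.00465 |R|=1.00466 →lo
  ...
  [-2.00012,-1.99998] ⇒ x*=-2.0000
So |R|<1 on (-2.0000, 0).

(-2.0000,0); λ=-10 ⇒ h* = 0.2000.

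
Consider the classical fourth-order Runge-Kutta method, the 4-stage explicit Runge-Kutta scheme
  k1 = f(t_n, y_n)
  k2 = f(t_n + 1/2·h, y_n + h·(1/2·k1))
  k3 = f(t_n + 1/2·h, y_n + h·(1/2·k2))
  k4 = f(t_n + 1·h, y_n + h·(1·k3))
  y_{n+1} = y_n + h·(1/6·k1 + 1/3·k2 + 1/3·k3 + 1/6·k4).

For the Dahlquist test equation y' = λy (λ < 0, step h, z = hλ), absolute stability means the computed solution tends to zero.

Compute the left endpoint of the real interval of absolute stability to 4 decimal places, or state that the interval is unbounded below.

left endpoint -2.7853.

Test eqn y'=λy, z=hλ:
  order 4, 4-stage ⇒ R(z)=1+z+z^2/2+z^3/6+z^4/24
  (e.g. R(-0.92)=0.40327, |R|=0.40327)

Need |R(x)|<1, x<0.
x=-0.92: |R|=0.4033
|R(-3.12)|=1.6336 |R(-1.4)|=0.2827 |R(-0.62)|=0.5386
Bisect:
  x_lo=-3.1781 |R|=1.7729  x_hi=-0.0603 |R|=0.9415
  mid=-1.61923 |R|=0.27058 →hi
  mid=-2.39869 |R|=0.55732 →hi
  mid=-2.78842 |R|=1.00472 →lo
  mid=-2.59355 |R|=0.74736 →hi
  mid=-2.69098 |R|=0.86687 →hi
  mid=-2.73970 |R|=0.93341 →hi
  mid=-2.76406 |R|=0.96845 →hi
  mid=-2.77624 |R|=0.98643 →hi
  ...
  [-2.78537,-2.78518] ⇒ x*=-2.7853
So |R|<1 on (-2.7853, 0).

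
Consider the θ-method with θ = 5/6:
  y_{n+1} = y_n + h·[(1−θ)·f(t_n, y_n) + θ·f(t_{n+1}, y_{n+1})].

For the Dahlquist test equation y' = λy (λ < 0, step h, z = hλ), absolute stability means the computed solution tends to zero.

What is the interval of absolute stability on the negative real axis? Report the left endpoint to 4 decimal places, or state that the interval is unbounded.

With y'=λy (z=hλ):
  y_{n+1} = y_n + z·[1/6·y_n + 5/6·y_{n+1}] ⇒ (1 − 5/6z)y_{n+1} = (1 + 1/6z)y_n
  R(z) = (1 + 1/6z)/(1 − 5/6z).

Solve |R(x)|<1 on ℝ⁻.
x=-1.24: |R|=0.3902
x=-2: |R|=0.2500
x=-10: |R|=0.0714
x=-100: |R|=0.1858
θ=5/6≥1/2 ⇒ |1+1/6x|<|1−5/6x| ∀x<0 ⇒ interval (−∞,0).

interval (−∞, 0).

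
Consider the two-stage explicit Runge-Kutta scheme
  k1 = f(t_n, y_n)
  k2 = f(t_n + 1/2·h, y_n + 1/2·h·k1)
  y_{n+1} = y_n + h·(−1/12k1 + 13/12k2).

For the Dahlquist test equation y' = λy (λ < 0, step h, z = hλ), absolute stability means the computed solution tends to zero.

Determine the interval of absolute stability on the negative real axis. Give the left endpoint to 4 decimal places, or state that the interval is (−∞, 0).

Test eqn y'=λy, z=hλ:
  k1=λy_n ⇒ h·k1=z·y_n;  k2=λ(1+1/2z)y_n ⇒ h·k2=z(1+1/2z)y_n
  y_{n+1}/y_n = 1 − 1/12z + 13/12z(1+1/2z) = 1 + z + 13/24z²
  so R(z) = 1 + z + 13/24z².

Boundary: |R(x)|=1, x<0.
x=-1.27: |R|=0.6037
R=1: x+13/24x²=0 ⇒ x=−24/13=-1.8462; min R=1−1/(4·13/24)=0.5385>−1
Confirm numerically:
  x=-1.353: |R|=0.63858 <1
  x=-1.345: |R|=0.63489 <1
  x=-1.269: |R|=0.60328 <1
  x=-2.401: |R|=1.72160 >1
  x=-2.140: |R|=1.34062 >1
  x=-1.925: |R|=1.08221 >1
So |R|<1 on (-1.8462, 0).

z∈(-1.8462,0).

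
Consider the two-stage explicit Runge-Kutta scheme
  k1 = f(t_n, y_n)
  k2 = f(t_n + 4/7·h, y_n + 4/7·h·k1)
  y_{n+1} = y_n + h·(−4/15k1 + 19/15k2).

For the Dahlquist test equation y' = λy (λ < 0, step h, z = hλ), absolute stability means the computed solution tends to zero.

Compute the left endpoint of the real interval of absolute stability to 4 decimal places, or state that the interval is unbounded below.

With y'=λy (z=hλ):
  k1=λy_n ⇒ h·k1=z·y_n;  k2=λ(1+4/7z)y_n ⇒ h·k2=z(1+4/7z)y_n
  y_{n+1}/y_n = 1 − 4/15z + 19/15z(1+4/7z) = 1 + z + 76/105z²
  Hence R(z) = 1 + z + 76/105z².

Find x<0 with |R(x)|<1.
x=-1.41: |R|=1.0290
R=1: x+76/105x²=0 ⇒ x=−105/76=-1.3816; min R=1−1/(4·76/105)=0.6546>−1
Confirm numerically:
  x=-1.248: |R|=0.87934 <1
  x=-0.974: |R|=0.71266 <1
  x=-0.777: |R|=0.65998 <1
  x=-1.911: |R|=1.73230 >1
  x=-1.576: |R|=1.22178 >1
  x=-1.482: |R|=1.10772 >1
So |R|<1 on (-1.3816, 0).

z* = -1.3816.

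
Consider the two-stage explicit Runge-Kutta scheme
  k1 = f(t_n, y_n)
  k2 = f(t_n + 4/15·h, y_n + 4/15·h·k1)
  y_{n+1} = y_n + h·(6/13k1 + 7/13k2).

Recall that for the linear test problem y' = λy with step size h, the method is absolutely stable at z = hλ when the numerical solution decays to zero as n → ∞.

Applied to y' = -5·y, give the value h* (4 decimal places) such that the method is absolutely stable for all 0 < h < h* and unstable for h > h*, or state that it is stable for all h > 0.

(-6.9643,0); λ=-5 ⇒ h* = (195/28)/5 = 1.3929.

With y'=λy (z=hλ):
  k1=λy_n ⇒ h·k1=z·y_n;  k2=λ(1+4/15z)y_n ⇒ h·k2=z(1+4/15z)y_n
  y_{n+1}/y_n = 1 + 6/13z + 7/13z(1+4/15z) = 1 + z + 28/195z²
  R(z) = 1 + z + 28/195z².

Find x<0 with |R(x)|<1.
x=-0.79: |R|=0.2996
R=1: x+28/195x²=0 ⇒ x=−195/28=-6.9643; min R=1−1/(4·28/195)=-0.7411>−1
Confirm numerically:
  x=-6.922: |R|=0.95797 <1
  x=-6.255: |R|=0.36295 <1
  x=-4.111: |R|=0.68429 <1
  x=-7.546: |R|=1.63030 >1
  x=-7.068: |R|=1.10526 >1
Interval (-6.9643, 0).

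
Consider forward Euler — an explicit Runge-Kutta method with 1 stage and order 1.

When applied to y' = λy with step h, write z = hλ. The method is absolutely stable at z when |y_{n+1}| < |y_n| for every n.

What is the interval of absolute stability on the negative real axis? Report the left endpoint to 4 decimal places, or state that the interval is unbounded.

(-2.0000, 0).

Test eqn y'=λy, z=hλ:
  order 1, 1-stage ⇒ R(z)=1+z
  (e.g. R(-1.71)=-0.71000, |R|=0.71000)

Boundary: |R(x)|=1, x<0.
x=-1.71: |R|=0.7100
|R(-2.3)|=1.3000 |R(-2.16)|=1.1600 |R(-1.42)|=0.4200
Bisect:
  x_lo=-2.4790 |R|=1.4790  x_hi=-0.2671 |R|=0.7329
  mid=-1.37307 |R|=0.37307 →hi
  mid=-1.92605 |R|=0.92605 →hi
  mid=-2.20253 |R|=1.20253 →lo
  mid=-2.06429 |R|=1.06429 →lo
  mid=-1.99517 |R|=0.99517 →hi
  mid=-2.02973 |R|=1.02973 →lo
  mid=-2.01245 |R|=1.01245 →lo
  mid=-2.00381 |R|=1.00381 →lo
  mid=-1.99949 |R|=0.99949 →hi
  mid=-2.00165 |R|=1.00165 →lo
  ...
  [-2.00003,-1.99989] ⇒ x*=-2.0000
Stable set (-2.0000, 0).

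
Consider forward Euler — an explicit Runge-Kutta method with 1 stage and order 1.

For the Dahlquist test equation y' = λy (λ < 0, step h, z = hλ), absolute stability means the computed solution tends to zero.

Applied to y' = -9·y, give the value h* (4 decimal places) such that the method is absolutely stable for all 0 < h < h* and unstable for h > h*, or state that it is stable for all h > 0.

(-2.0000,0); λ=-9 ⇒ h* = 0.2222.

With y'=λy (z=hλ):
  order 1, 1-stage ⇒ R(z)=1+z
  (e.g. R(-0.32)=0.68000, |R|=0.68000)

Find x<0 with |R(x)|<1.
x=-0.32: |R|=0.6800
|R(-2.37)|=1.3700 |R(-1.4)|=0.4000 |R(-0.92)|=0.0800
Bisect:
  x_lo=-2.4891 |R|=1.4891  x_hi=-0.0892 |R|=0.9108
  mid=-1.28919 |R|=0.28919 →hi
  mid=-1.88917 |R|=0.88917 →hi
  mid=-2.18916 |R|=1.18916 →lo
  mid=-2.03916 |R|=1.03916 →lo
  mid=-1.96416 |R|=0.96416 →hi
  mid=-2.00166 |R|=1.00166 →lo
  mid=-1.98291 |R|=0.98291 →hi
  ...
  [-2.00005,-1.99991] ⇒ x*=-2.0000
Interval (-2.0000, 0).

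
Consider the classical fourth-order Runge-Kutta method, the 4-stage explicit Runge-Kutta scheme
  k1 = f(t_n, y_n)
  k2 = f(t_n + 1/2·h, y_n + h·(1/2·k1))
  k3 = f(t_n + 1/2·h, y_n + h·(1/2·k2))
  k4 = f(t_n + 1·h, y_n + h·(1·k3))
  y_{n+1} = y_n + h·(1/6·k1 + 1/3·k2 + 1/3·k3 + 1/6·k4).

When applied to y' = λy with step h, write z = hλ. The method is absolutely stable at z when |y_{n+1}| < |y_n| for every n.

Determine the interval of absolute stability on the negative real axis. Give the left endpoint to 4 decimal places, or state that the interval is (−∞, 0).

(-2.7853, 0).

With y'=λy (z=hλ):
  order 4, 4-stage ⇒ R(z)=1+z+z^2/2+z^3/6+z^4/24
  (e.g. R(-0.54)=0.58310, |R|=0.58310)

Solve |R(x)|<1 on ℝ⁻.
x=-0.54: |R|=0.5831
|R(-3.18)|=1.7775 |R(-2.94)|=1.2594 |R(-1.56)|=0.2708
Bisect:
  x_lo=-3.6375 |R|=3.2515  x_hi=-0.3632 |R|=0.6955
  mid=-2.00039 |R|=0.33346 →hi
  mid=-2.81897 |R|=1.05197 →lo
  mid=-2.40968 |R|=0.56645 →hi
  mid=-2.61432 |R|=0.77138 →hi
  mid=-2.71665 |R|=0.90134 →hi
  mid=-2.76781 |R|=0.97396 →hi
  mid=-2.79339 |R|=1.01227 →lo
  ...
  [-2.78540,-2.78520] ⇒ x*=-2.7853
So |R|<1 on (-2.7853, 0).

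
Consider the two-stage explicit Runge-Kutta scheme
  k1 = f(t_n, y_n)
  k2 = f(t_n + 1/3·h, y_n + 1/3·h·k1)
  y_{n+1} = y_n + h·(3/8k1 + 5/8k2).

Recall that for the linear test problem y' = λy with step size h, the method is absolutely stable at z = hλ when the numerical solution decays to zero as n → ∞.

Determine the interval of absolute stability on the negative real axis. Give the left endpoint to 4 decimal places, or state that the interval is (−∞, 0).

With y'=λy (z=hλ):
  k1=λy_n ⇒ h·k1=z·y_n;  k2=λ(1+1/3z)y_n ⇒ h·k2=z(1+1/3z)y_n
  y_{n+1}/y_n = 1 + 3/8z + 5/8z(1+1/3z) = 1 + z + 5/24z²
  R(z) = 1 + z + 5/24z².

Boundary: |R(x)|=1, x<0.
x=-0.85: |R|=0.3005
R=1: x+5/24x²=0 ⇒ x=−24/5=-4.8000; min R=1−1/(4·5/24)=-0.2000>−1
Confirm numerically:
  x=-4.370: |R|=0.60852 <1
  x=-3.398: |R|=0.00750 <1
  x=-3.211: |R|=0.06297 <1
  x=-2.978: |R|=0.13040 <1
  x=-5.293: |R|=1.54364 >1
  x=-4.821: |R|=1.02109 >1
Interval (-4.8000, 0).

z∈(-4.8000,0).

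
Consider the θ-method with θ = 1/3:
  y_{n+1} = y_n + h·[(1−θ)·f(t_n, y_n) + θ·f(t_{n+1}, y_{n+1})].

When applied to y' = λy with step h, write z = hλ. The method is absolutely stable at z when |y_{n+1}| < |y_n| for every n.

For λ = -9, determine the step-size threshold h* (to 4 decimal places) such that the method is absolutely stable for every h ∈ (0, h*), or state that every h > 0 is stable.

On y'=λy, z=hλ:
  y_{n+1} = y_n + z·[2/3·y_n + 1/3·y_{n+1}] ⇒ (1 − 1/3z)y_{n+1} = (1 + 2/3z)y_n
  so R(z) = (1 + 2/3z)/(1 − 1/3z).

Need |R(x)|<1, x<0.
x=-1.02: |R|=0.2388
R=−1: 1+2/3x = −1+1/3x ⇒ -1/3x=2 ⇒ x=2/(-1/3)=-6.0000
Confirm numerically:
  x=-4.450: |R|=0.79195 <1
  x=-4.177: |R|=0.74599 <1
  x=-3.813: |R|=0.67900 <1
  x=-6.557: |R|=1.05828 >1
  x=-6.184: |R|=1.02003 >1
So |R|<1 on (-6.0000, 0).

(-6.0000,0); λ=-9 ⇒ h* = (6)/9 = 0.6667.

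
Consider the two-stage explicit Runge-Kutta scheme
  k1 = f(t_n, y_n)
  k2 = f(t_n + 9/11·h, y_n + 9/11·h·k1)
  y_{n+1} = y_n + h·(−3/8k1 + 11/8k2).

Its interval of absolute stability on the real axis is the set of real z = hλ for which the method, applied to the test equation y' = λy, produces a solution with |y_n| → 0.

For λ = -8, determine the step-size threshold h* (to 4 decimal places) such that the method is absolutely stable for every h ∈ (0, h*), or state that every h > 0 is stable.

(-0.8889,0); λ=-8 ⇒ h* = (8/9)/8 = 0.1111.

With y'=λy (z=hλ):
  k1=λy_n ⇒ h·k1=z·y_n;  k2=λ(1+9/11z)y_n ⇒ h·k2=z(1+9/11z)y_n
  y_{n+1}/y_n = 1 − 3/8z + 11/8z(1+9/11z) = 1 + z + 9/8z²
  so R(z) = 1 + z + 9/8z².

Need |R(x)|<1, x<0.
x=-0.32: |R|=0.7952
R=1: x+9/8x²=0 ⇒ x=−8/9=-0.8889; min R=1−1/(4·9/8)=0.7778>−1
Confirm numerically:
  x=-0.845: |R|=0.95828 <1
  x=-0.587: |R|=0.80064 <1
  x=-0.502: |R|=0.78150 <1
  x=-0.491: |R|=0.78022 <1
  x=-1.053: |R|=1.19441 >1
  x=-1.050: |R|=1.19031 >1
  x=-1.012: |R|=1.14016 >1
So |R|<1 on (-0.8889, 0).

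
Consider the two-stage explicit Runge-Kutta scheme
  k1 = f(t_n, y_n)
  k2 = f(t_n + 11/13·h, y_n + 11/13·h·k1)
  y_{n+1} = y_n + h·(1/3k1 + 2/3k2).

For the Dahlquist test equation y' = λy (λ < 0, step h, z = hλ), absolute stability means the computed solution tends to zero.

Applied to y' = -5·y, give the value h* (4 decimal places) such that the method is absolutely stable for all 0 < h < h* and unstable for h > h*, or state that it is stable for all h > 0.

Set f=λy, z=hλ:
  k1=λy_n ⇒ h·k1=z·y_n;  k2=λ(1+11/13z)y_n ⇒ h·k2=z(1+11/13z)y_n
  y_{n+1}/y_n = 1 + 1/3z + 2/3z(1+11/13z) = 1 + z + 22/39z²
  so R(z) = 1 + z + 22/39z².

Need |R(x)|<1, x<0.
x=-0.74: |R|=0.5689
R=1: x+22/39x²=0 ⇒ x=−39/22=-1.7727; min R=1−1/(4·22/39)=0.5568>−1
Confirm numerically:
  x=-1.601: |R|=0.84491 <1
  x=-1.448: |R|=0.73476 <1
  x=-1.273: |R|=0.64114 <1
  x=-2.097: |R|=1.38359 >1
  x=-2.014: |R|=1.27411 >1
  x=-1.898: |R|=1.13413 >1
So |R|<1 on (-1.7727, 0).

(-1.7727,0); λ=-5 ⇒ h* = (39/22)/5 = 0.3545.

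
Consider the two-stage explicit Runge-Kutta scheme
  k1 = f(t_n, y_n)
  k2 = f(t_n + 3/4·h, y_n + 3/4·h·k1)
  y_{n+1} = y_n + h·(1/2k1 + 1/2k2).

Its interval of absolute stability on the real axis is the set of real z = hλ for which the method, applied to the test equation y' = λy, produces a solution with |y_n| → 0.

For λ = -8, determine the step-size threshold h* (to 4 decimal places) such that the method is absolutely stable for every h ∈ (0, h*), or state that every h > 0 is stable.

(-2.6667,0); λ=-8 ⇒ h* = (8/3)/8 = 0.3333.

Test eqn y'=λy, z=hλ:
  k1=λy_n ⇒ h·k1=z·y_n;  k2=λ(1+3/4z)y_n ⇒ h·k2=z(1+3/4z)y_n
  y_{n+1}/y_n = 1 + 1/2z + 1/2z(1+3/4z) = 1 + z + 3/8z²
  ⇒ R(z) = 1 + z + 3/8z².

Need |R(x)|<1, x<0.
x=-1.21: |R|=0.3390
R=1: x+3/8x²=0 ⇒ x=−8/3=-2.6667; min R=1−1/(4·3/8)=0.3333>−1
Confirm numerically:
  x=-2.459: |R|=0.80851 <1
  x=-1.711: |R|=0.38682 <1
  x=-1.424: |R|=0.33642 <1
  x=-3.055: |R|=1.44488 >1
  x=-2.928: |R|=1.28694 >1
  x=-2.898: |R|=1.25140 >1
So |R|<1 on (-2.6667, 0).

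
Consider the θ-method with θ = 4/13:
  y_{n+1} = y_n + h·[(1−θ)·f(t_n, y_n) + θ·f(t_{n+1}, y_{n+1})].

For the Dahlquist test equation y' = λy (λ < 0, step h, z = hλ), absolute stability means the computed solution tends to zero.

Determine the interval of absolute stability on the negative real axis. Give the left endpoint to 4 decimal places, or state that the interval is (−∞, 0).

On y'=λy, z=hλ:
  y_{n+1} = y_n + z·[9/13·y_n + 4/13·y_{n+1}] ⇒ (1 − 4/13z)y_{n+1} = (1 + 9/13z)y_n
  ⇒ R(z) = (1 + 9/13z)/(1 − 4/13z).

Boundary: |R(x)|=1, x<0.
x=-1.59: |R|=0.0677
R=−1: 1+9/13x = −1+4/13x ⇒ -5/13x=2 ⇒ x=2/(-5/13)=-5.2000
Confirm numerically:
  x=-4.747: |R|=0.92919 <1
  x=-3.350: |R|=0.64962 <1
  x=-2.753: |R|=0.49046 <1
  x=-2.093: |R|=0.27311 <1
  x=-5.752: |R|=1.07665 >1
  x=-5.524: |R|=1.04616 >1
  x=-5.285: |R|=1.01245 >1
Stable set (-5.2000, 0).

z∈(-5.2000,0).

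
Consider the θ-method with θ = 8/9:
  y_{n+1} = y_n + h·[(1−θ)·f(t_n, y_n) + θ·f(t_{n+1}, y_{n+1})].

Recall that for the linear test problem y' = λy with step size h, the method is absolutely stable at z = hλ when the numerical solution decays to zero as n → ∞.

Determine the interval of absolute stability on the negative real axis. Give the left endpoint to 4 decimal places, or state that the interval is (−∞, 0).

interval (−∞, 0).

On y'=λy, z=hλ:
  y_{n+1} = y_n + z·[1/9·y_n + 8/9·y_{n+1}] ⇒ (1 − 8/9z)y_{n+1} = (1 + 1/9z)y_n
  ⇒ R(z) = (1 + 1/9z)/(1 − 8/9z).

Need |R(x)|<1, x<0.
x=-1.51: |R|=0.3553
x=-2: |R|=0.2800
x=-10: |R|=0.0112
x=-100: |R|=0.1125
θ=8/9≥1/2 ⇒ |1+1/9x|<|1−8/9x| ∀x<0 ⇒ stable on all of ℝ⁻.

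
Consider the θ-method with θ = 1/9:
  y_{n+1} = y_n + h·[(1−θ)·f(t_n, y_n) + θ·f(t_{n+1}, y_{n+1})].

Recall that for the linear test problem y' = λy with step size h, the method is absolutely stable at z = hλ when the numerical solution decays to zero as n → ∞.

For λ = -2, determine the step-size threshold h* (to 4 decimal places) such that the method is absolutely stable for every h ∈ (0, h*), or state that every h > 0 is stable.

(-2.5714,0); λ=-2 ⇒ h* = (18/7)/2 = 1.2857.

Set f=λy, z=hλ:
  y_{n+1} = y_n + z·[8/9·y_n + 1/9·y_{n+1}] ⇒ (1 − 1/9z)y_{n+1} = (1 + 8/9z)y_n
  R(z) = (1 + 8/9z)/(1 − 1/9z).

Need |R(x)|<1, x<0.
x=-1.48: |R|=0.2710
R=−1: 1+8/9x = −1+1/9x ⇒ -7/9x=2 ⇒ x=2/(-7/9)=-2.5714
Confirm numerically:
  x=-2.545: |R|=0.98398 <1
  x=-2.444: |R|=0.92206 <1
  x=-1.504: |R|=0.28865 <1
  x=-2.934: |R|=1.21267 >1
  x=-2.810: |R|=1.14141 >1
  x=-2.779: |R|=1.12336 >1
Stable set (-2.5714, 0).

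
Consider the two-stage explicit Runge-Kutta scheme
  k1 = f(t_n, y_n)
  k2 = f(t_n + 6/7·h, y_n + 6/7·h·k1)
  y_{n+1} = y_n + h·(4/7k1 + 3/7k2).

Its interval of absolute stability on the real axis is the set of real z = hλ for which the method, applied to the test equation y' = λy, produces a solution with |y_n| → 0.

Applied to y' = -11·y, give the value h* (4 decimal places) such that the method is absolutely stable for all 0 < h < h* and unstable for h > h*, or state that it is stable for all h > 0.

With y'=λy (z=hλ):
  k1=λy_n ⇒ h·k1=z·y_n;  k2=λ(1+6/7z)y_n ⇒ h·k2=z(1+6/7z)y_n
  y_{n+1}/y_n = 1 + 4/7z + 3/7z(1+6/7z) = 1 + z + 18/49z²
  Hence R(z) = 1 + z + 18/49z².

Need |R(x)|<1, x<0.
x=-1.36: |R|=0.3194
R=1: x+18/49x²=0 ⇒ x=−49/18=-2.7222; min R=1−1/(4·18/49)=0.3194>−1
Confirm numerically:
  x=-1.879: |R|=0.41797 <1
  x=-1.833: |R|=0.40124 <1
  x=-1.346: |R|=0.31953 <1
  x=-3.228: |R|=1.59975 >1
  x=-3.129: |R|=1.46756 >1
  x=-2.853: |R|=1.13706 >1
Stable set (-2.7222, 0).

(-2.7222,0); λ=-11 ⇒ h* = (49/18)/11 = 0.2475.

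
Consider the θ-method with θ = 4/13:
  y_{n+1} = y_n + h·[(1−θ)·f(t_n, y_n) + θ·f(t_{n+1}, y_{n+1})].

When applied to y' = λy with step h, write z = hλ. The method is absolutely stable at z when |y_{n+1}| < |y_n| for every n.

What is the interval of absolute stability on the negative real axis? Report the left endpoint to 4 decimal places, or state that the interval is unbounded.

z∈(-5.2000,0).

Test eqn y'=λy, z=hλ:
  y_{n+1} = y_n + z·[9/13·y_n + 4/13·y_{n+1}] ⇒ (1 − 4/13z)y_{n+1} = (1 + 9/13z)y_n
  so R(z) = (1 + 9/13z)/(1 − 4/13z).

Solve |R(x)|<1 on ℝ⁻.
x=-0.68: |R|=0.4377
R=−1: 1+9/13x = −1+4/13x ⇒ -5/13x=2 ⇒ x=2/(-5/13)=-5.2000
Confirm numerically:
  x=-4.114: |R|=0.81566 <1
  x=-3.378: |R|=0.65638 <1
  x=-3.095: |R|=0.58530 <1
  x=-2.795: |R|=0.50269 <1
  x=-5.773: |R|=1.07938 >1
  x=-5.417: |R|=1.03130 >1
Interval (-5.2000, 0).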